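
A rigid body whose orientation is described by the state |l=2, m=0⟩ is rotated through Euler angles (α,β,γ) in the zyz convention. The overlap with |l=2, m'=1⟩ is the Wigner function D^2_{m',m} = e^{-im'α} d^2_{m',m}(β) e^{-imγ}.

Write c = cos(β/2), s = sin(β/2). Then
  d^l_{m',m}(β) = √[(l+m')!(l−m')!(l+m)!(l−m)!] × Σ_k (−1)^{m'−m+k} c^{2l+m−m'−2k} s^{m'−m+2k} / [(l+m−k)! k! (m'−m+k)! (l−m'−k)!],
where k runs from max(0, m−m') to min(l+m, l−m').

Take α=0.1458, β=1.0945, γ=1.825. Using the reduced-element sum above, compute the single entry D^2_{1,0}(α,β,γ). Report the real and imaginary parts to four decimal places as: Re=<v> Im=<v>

First d^2_{1,0}(β=1.0945), then the phase factors e^{-i(1)α} and e^{-i(0)γ}:
With c≡cos(β/2)=0.853959 and s≡sin(β/2)=0.520341, N=[6·1·2·2]^{1/2}=4.898979
The bounds max(0,m−m')=0 and min(l+m,l−m')=1 give 2 terms
  k=0: (−1)^1·4.8990/(2)·0.8540^3·0.5203^1 = -0.793732
  k=1: (−1)^2·4.8990/(2)·0.8540^1·0.5203^3 = +0.294697
d^2_{1,0}(1.0945) = -0.793732 +0.294697 = -0.499035
Attach z-rotation phases: D = e^{-i(1)(0.1458)}·(-0.499035)·e^{-i(0)(1.825)} = -0.493740+0.072502i

Re=-0.4937 Im=0.0725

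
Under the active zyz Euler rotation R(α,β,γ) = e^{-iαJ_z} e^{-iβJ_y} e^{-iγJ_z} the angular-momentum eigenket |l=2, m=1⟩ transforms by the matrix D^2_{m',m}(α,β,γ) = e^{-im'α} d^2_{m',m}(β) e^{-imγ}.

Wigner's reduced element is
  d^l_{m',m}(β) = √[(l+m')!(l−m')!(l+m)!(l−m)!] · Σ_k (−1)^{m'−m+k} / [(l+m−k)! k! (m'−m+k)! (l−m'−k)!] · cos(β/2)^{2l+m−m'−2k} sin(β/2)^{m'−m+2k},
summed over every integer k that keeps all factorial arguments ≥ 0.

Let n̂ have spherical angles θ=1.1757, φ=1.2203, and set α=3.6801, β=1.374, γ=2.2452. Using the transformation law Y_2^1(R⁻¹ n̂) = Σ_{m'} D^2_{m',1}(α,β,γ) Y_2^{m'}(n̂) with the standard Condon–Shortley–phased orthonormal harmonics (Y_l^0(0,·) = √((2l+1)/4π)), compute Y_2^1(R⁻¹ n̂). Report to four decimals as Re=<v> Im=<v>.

Re=-0.0636 Im=0.3721

Need the full column D^2_{m',1} for m'=−2..2 at α=3.6801, β=1.374, γ=2.2452.
cos(β/2)=0.773152, sin(β/2)=0.634221
d^2_{-2,1}: single k=3 term ⇒ +0.394472;  D = +0.154563-0.362930i
d^2_{-1,1}: k∈[2..3] ⇒ +0.721326 -0.161794 = +0.559533;  D = +0.075805+0.554374i
d^2_{0,1}: k∈[1..2] ⇒ +0.717978 -0.483127 = +0.234850;  D = -0.146648-0.183437i
d^2_{1,1}: k∈[0..1] ⇒ +0.357322 -0.721326 = -0.364004;  D = -0.340941-0.127509i
d^2_{2,1}: single k=0 term ⇒ -0.586226;  D = +0.576690-0.105311i
Y_2^{m'}(θ=1.1757,φ=1.2203) and Σ D·Y over m':
  (+0.1546-0.3629i)·(-0.2515-0.2122i)  (+0.0758+0.5544i)·(+0.0942-0.2578i)  (-0.1466-0.1834i)·(-0.1752+0.0000i)  (-0.3409-0.1275i)·(-0.0942-0.2578i)  (+0.5767-0.1053i)·(-0.2515+0.2122i)
Y_2^1(R⁻¹ n̂) = -0.063560+0.372071i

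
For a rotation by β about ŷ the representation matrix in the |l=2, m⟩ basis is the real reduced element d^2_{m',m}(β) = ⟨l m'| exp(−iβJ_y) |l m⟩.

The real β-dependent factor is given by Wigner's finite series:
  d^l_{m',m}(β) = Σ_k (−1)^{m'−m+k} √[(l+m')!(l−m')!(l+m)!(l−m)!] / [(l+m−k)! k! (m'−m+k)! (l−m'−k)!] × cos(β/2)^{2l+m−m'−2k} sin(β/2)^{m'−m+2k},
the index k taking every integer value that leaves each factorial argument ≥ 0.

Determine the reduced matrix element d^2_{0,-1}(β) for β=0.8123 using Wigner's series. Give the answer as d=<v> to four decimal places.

d=-0.6115

d^2_{0,-1}(β=0.8123) via Wigner's sum:
c=cos(0.8123/2)=0.918649, s=sin(0.8123/2)=0.395075; N=√[2·2·1·6]=4.898979
The bounds max(0,m−m')=0 and min(l+m,l−m')=1 give 2 terms
  k=0: (−1)^1·4.8990/(2)·0.9186^3·0.3951^1 = -0.750247
  k=1: (−1)^2·4.8990/(2)·0.9186^1·0.3951^3 = +0.138760
d^2_{0,-1}(0.8123) = -0.750247 +0.138760 = -0.611486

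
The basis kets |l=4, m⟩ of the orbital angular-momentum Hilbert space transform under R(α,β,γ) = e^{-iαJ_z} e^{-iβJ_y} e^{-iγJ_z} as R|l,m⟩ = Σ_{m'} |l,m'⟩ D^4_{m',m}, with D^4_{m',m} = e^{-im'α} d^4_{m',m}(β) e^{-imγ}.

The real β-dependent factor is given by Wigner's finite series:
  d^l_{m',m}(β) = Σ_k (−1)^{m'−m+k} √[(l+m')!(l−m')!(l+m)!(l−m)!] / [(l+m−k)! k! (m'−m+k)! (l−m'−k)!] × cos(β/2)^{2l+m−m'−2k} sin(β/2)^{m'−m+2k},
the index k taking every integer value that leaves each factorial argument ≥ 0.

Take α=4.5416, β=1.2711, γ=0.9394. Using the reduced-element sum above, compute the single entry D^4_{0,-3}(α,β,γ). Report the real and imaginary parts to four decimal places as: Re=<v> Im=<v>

Re=0.3611 Im=-0.1210

D^4_{0,-3}(4.5416,1.2711,0.9394) = e^{-i·0·4.5416}·d^4_{0,-3}(1.2711)·e^{-i·-3·0.9394}. Compute d first:
Half-angle: c=0.804745, s=0.593620. N=√(24·24·1·5040)=1703.830978
k∈{0,1} keeps every argument non-negative
  k=0: (−1)^3·1703.8310/(144)·0.8047^5·0.5936^3 = -0.835377
  k=1: (−1)^4·1703.8310/(144)·0.8047^3·0.5936^5 = +0.454551
d^4_{0,-3}(1.2711) = -0.835377 +0.454551 = -0.380826
Attach z-rotation phases: D = e^{-i(0)(4.5416)}·(-0.380826)·e^{-i(-3)(0.9394)} = +0.361085-0.121021i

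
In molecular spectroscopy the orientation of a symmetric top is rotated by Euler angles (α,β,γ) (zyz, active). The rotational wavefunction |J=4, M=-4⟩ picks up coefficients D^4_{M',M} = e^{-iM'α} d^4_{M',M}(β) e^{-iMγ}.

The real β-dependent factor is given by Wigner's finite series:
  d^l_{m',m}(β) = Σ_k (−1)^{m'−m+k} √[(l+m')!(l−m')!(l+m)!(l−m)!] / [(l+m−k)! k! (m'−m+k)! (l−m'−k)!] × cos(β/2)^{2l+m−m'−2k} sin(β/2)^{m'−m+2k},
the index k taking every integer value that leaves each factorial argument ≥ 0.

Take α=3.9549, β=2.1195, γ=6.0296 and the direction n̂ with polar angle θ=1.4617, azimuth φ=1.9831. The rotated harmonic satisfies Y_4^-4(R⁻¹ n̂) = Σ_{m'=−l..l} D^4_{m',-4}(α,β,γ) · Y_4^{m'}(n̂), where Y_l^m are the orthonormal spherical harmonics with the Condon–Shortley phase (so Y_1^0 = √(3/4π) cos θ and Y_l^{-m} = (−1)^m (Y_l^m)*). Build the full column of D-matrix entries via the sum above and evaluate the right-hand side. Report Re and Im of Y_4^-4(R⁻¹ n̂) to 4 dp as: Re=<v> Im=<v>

Re=0.0256 Im=-0.3184

Need the full column D^4_{m',-4} for m'=−4..4 at α=3.9549, β=2.1195, γ=6.0296.
cos(β/2)=0.489090, sin(β/2)=0.872233
d^4_{-4,-4}: single k=0 term ⇒ +0.003274;  D = -0.002028+0.002570i
d^4_{-3,-4}: single k=0 term ⇒ -0.016516;  D = +0.002390+0.016342i
d^4_{-2,-4}: single k=0 term ⇒ +0.055103;  D = +0.045093+0.031670i
d^4_{-1,-4}: single k=0 term ⇒ -0.138975;  D = +0.136176-0.027751i
d^4_{0,-4}: single k=0 term ⇒ +0.277099;  D = +0.146358-0.235294i
d^4_{1,-4}: single k=0 term ⇒ -0.442002;  D = -0.112285-0.427502i
d^4_{2,-4}: single k=0 term ⇒ +0.557382;  D = -0.488978-0.267534i
d^4_{3,-4}: single k=0 term ⇒ -0.531328;  D = -0.505566+0.163437i
d^4_{4,-4}: single k=0 term ⇒ +0.335013;  D = -0.144154+0.302412i
Y_4^{m'}(θ=1.4617,φ=1.9831) and Σ D·Y over m':
  (-0.0020+0.0026i)·(-0.0339-0.4308i)  (+0.0024+0.0163i)·(+0.1265+0.0439i)  (+0.0451+0.0317i)·(+0.2058-0.2226i)  (+0.1362-0.0278i)·(+0.0599+0.1368i)  (+0.1464-0.2353i)·(+0.2803+0.0000i)  (-0.1123-0.4275i)·(-0.0599+0.1368i)  (-0.4890-0.2675i)·(+0.2058+0.2226i)  (-0.5056+0.1634i)·(-0.1265+0.0439i)  (-0.1442+0.3024i)·(-0.0339+0.4308i)
Y_4^-4(R⁻¹ n̂) = +0.025584-0.318382i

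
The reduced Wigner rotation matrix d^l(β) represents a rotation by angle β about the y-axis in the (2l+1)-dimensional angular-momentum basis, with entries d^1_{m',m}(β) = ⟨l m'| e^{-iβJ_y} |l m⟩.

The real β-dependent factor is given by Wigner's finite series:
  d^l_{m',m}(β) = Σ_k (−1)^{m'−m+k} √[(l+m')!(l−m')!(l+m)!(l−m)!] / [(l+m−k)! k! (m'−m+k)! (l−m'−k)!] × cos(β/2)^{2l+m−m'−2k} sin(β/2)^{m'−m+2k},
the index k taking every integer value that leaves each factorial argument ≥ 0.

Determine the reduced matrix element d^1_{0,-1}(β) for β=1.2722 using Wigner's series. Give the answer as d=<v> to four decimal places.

d^1_{0,-1}(β=1.2722) via Wigner's sum:
With c≡cos(β/2)=0.804419 and s≡sin(β/2)=0.594063, N=[1·1·1·2]^{1/2}=1.414214
k∈{0} keeps every argument non-negative
  k=0: (−1)^1·1.4142/(1)·0.8044^1·0.5941^1 = -0.675818
d^1_{0,-1}(1.2722) = -0.675818

d=-0.6758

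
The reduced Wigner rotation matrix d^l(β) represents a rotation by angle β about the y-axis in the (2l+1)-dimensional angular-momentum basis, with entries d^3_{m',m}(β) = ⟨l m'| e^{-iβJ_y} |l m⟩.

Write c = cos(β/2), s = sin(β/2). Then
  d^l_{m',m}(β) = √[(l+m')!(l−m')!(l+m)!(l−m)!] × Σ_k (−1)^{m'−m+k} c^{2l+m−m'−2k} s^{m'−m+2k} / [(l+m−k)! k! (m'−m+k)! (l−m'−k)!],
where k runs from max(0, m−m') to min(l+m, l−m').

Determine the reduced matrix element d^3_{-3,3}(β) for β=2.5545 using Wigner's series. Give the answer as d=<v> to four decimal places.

d^3_{-3,3}(β=2.5545) via Wigner's sum:
With c≡cos(β/2)=0.289349 and s≡sin(β/2)=0.957224, N=[1·720·720·1]^{1/2}=720.000000
k∈{6} keeps every argument non-negative
  k=6: (−1)^0·720.0000/(720)·0.2893^0·0.9572^6 = +0.769274
d^3_{-3,3}(2.5545) = +0.769274

d=0.7693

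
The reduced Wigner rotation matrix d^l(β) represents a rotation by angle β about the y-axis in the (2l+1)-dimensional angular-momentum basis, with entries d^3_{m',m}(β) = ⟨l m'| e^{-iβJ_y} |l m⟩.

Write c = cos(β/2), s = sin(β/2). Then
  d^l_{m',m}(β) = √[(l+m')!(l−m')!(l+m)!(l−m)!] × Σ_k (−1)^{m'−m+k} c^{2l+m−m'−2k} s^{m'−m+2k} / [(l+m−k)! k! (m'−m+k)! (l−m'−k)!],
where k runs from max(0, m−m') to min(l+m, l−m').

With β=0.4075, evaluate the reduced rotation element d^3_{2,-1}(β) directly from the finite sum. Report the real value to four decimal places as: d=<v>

d^3_{2,-1}(β=0.4075) via Wigner's sum:
c=cos(0.4075/2)=0.979315, s=sin(0.4075/2)=0.202343; N=√[120·1·2·24]=75.894664
k: max(0,(-1)−(2))=0 … min(3+(-1),3−(2))=1
  k=0: (−1)^3·75.8947/(12)·0.9793^3·0.2023^3 = -0.049211
  k=1: (−1)^4·75.8947/(24)·0.9793^1·0.2023^5 = +0.001050
d^3_{2,-1}(0.4075) = -0.049211 +0.001050 = -0.048161

d=-0.0482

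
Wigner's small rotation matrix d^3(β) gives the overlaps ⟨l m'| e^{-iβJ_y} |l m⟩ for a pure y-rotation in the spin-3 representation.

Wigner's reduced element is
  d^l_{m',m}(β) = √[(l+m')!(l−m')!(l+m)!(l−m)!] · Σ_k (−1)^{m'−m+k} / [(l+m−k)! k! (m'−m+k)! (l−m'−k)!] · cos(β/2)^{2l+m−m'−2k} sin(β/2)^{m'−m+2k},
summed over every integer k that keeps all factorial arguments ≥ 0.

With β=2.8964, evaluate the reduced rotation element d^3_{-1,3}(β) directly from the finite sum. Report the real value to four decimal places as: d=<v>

d=0.0562

d^3_{-1,3}(β=2.8964) via Wigner's sum:
With c≡cos(β/2)=0.122289 and s≡sin(β/2)=0.992494, N=[2·24·720·1]^{1/2}=185.903201
k∈{4} keeps every argument non-negative
  k=4: (−1)^0·185.9032/(48)·0.1223^2·0.9925^4 = +0.056200
d^3_{-1,3}(2.8964) = +0.056200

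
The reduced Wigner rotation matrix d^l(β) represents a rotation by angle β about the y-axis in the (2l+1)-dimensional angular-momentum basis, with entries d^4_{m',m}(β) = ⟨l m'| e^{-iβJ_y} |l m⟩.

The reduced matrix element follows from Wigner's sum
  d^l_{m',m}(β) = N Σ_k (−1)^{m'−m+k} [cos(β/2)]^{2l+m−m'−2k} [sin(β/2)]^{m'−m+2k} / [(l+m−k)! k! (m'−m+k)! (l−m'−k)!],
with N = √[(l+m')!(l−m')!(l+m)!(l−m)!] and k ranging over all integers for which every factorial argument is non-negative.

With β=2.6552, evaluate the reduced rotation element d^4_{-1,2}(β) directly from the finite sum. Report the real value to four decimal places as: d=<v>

d=0.5842

d^4_{-1,2}(β=2.6552) via Wigner's sum:
c=cos(2.6552/2)=0.240806, s=sin(2.6552/2)=0.970573; N=√[6·120·720·2]=1018.233765
The bounds max(0,m−m')=3 and min(l+m,l−m')=5 give 3 terms
  k=3: (−1)^0·1018.2338/(72)·0.2408^5·0.9706^3 = +0.010470
  k=4: (−1)^1·1018.2338/(48)·0.2408^3·0.9706^5 = -0.255123
  k=5: (−1)^2·1018.2338/(240)·0.2408^1·0.9706^7 = +0.828900
d^4_{-1,2}(2.6552) = +0.010470 -0.255123 +0.828900 = +0.584246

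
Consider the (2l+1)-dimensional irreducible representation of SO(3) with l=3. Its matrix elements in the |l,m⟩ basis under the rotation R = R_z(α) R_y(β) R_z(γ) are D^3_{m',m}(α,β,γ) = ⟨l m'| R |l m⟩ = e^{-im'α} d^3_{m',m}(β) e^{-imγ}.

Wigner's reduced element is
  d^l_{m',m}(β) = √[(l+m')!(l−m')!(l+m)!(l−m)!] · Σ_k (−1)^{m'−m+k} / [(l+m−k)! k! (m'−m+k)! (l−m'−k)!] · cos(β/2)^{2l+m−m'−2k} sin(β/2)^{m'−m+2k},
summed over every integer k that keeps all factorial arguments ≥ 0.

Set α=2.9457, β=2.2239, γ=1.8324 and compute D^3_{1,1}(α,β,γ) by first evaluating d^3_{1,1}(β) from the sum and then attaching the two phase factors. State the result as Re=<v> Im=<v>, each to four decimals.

D^3_{1,1}(2.9457,2.2239,1.8324) = e^{-i·1·2.9457}·d^3_{1,1}(2.2239)·e^{-i·1·1.8324}. Compute d first:
c=cos(2.2239/2)=0.442914, s=sin(2.2239/2)=0.896564; N=√[24·2·24·2]=48.000000
Admissible k: 0..2 (factorial args all ≥0)
  k=0: (−1)^0·48.0000/(48)·0.4429^6·0.8966^0 = +0.007549
  k=1: (−1)^1·48.0000/(6)·0.4429^4·0.8966^2 = -0.247475
  k=2: (−1)^2·48.0000/(8)·0.4429^2·0.8966^4 = +0.760529
d^3_{1,1}(2.2239) = +0.007549 -0.247475 +0.760529 = +0.520603
Attach z-rotation phases: D = e^{-i(1)(2.9457)}·(+0.520603)·e^{-i(1)(1.8324)} = +0.034185+0.519480i

Re=0.0342 Im=0.5195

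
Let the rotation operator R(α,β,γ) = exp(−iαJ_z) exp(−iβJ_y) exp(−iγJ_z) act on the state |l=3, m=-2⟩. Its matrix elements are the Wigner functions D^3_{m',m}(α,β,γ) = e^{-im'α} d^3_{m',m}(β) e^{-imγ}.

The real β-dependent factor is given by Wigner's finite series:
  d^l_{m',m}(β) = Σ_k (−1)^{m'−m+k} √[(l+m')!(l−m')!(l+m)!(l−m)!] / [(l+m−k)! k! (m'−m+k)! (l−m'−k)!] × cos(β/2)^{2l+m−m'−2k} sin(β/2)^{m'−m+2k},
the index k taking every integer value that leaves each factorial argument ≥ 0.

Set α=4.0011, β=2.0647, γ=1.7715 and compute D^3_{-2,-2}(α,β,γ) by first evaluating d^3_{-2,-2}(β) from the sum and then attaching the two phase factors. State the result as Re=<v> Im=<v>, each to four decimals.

First d^3_{-2,-2}(β=2.0647), then the phase factors e^{-i(-2)α} and e^{-i(-2)γ}:
c=cos(2.0647/2)=0.512803, s=sin(2.0647/2)=0.858506; N=√[1·120·1·120]=120.000000
k∈{0,1} keeps every argument non-negative
  k=0: (−1)^0·120.0000/(120)·0.5128^6·0.8585^0 = +0.018185
  k=1: (−1)^1·120.0000/(24)·0.5128^4·0.8585^2 = -0.254835
d^3_{-2,-2}(2.0647) = +0.018185 -0.254835 = -0.236650
Phases: e^{-i·(-2)·4.0011}=-0.147676+0.989036i, e^{-i·(-2)·1.7715}=-0.920512-0.390714i ⇒ D=-0.123619+0.201796i

Re=-0.1236 Im=0.2018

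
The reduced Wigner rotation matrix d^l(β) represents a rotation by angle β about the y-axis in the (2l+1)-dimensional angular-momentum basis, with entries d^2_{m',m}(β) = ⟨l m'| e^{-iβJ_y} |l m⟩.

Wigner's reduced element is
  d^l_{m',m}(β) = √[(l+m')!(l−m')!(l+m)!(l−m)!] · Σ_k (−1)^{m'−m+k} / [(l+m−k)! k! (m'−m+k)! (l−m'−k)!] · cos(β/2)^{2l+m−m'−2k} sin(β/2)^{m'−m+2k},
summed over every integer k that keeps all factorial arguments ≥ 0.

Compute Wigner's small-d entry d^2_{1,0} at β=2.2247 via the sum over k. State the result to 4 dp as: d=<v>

d^2_{1,0}(β=2.2247) via Wigner's sum:
Half-angle: c=0.442555, s=0.896741. N=√(6·1·2·2)=4.898979
The bounds max(0,m−m')=0 and min(l+m,l−m')=1 give 2 terms
  k=0: (−1)^1·4.8990/(2)·0.4426^3·0.8967^1 = -0.190391
  k=1: (−1)^2·4.8990/(2)·0.4426^1·0.8967^3 = +0.781708
d^2_{1,0}(2.2247) = -0.190391 +0.781708 = +0.591317

d=0.5913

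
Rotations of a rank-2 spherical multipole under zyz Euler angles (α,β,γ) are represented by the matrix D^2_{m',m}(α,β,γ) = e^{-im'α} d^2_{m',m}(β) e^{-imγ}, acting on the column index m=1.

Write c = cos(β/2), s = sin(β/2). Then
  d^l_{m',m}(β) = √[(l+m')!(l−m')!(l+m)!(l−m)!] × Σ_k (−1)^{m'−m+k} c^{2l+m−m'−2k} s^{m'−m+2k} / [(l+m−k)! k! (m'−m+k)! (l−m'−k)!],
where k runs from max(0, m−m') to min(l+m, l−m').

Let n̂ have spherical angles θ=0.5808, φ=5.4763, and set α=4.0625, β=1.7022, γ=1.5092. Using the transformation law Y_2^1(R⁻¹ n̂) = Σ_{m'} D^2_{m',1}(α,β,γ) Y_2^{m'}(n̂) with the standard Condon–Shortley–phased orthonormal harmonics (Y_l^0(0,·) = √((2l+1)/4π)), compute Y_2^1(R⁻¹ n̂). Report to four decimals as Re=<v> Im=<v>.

Need the full column D^2_{m',1} for m'=−2..2 at α=4.0625, β=1.7022, γ=1.5092.
cos(β/2)=0.659156, sin(β/2)=0.752006
d^2_{-2,1}: single k=3 term ⇒ +0.560638;  D = +0.529910+0.183057i
d^2_{-1,1}: k∈[2..3] ⇒ +0.737124 -0.319805 = +0.417319;  D = -0.347163+0.231588i
d^2_{0,1}: k∈[1..2] ⇒ +0.527548 -0.686638 = -0.159090;  D = -0.009793+0.158788i
d^2_{1,1}: k∈[0..1] ⇒ +0.188779 -0.737124 = -0.548345;  D = -0.415313-0.358047i
d^2_{2,1}: single k=0 term ⇒ -0.430741;  D = +0.421330-0.089549i
Y_2^{m'}(θ=0.5808,φ=5.4763) and Σ D·Y over m':
  (+0.5299+0.1831i)·(-0.0050+0.1162i)  (-0.3472+0.2316i)·(+0.2451+0.2559i)  (-0.0098+0.1588i)·(+0.3459+0.0000i)  (-0.4153-0.3580i)·(-0.2451+0.2559i)  (+0.4213-0.0895i)·(-0.0050-0.1162i)
Y_2^1(R⁻¹ n̂) = +0.009256+0.016495i

Re=0.0093 Im=0.0165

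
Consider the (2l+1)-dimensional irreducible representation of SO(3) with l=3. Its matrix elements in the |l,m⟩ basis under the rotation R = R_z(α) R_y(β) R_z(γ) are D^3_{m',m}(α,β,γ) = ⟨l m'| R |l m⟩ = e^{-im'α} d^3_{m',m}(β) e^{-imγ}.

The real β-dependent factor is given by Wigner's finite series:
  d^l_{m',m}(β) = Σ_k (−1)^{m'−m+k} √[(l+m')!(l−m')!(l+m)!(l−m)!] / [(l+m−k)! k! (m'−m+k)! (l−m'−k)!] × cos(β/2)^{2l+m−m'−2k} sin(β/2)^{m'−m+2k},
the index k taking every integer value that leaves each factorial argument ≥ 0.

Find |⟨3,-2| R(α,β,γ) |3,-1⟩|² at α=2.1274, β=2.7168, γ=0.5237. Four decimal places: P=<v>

P=0.0029

D^3_{-2,-1}(2.1274,2.7168,0.5237) = e^{-i·-2·2.1274}·d^3_{-2,-1}(2.7168)·e^{-i·-1·0.5237}. Compute d first:
With c≡cos(β/2)=0.210803 and s≡sin(β/2)=0.977529, N=[1·120·2·24]^{1/2}=75.894664
k: max(0,(-1)−(-2))=1 … min(3+(-1),3−(-2))=2
  k=1: (−1)^0·75.8947/(24)·0.2108^5·0.9775^1 = +0.001287
  k=2: (−1)^1·75.8947/(12)·0.2108^3·0.9775^3 = -0.055341
d^3_{-2,-1}(2.7168) = +0.001287 -0.055341 = -0.054054
|D^3_{-2,-1}|² = |d^3_{-2,-1}(β)|² = (-0.054054)² = 0.002922 (the z-rotation phases have unit modulus)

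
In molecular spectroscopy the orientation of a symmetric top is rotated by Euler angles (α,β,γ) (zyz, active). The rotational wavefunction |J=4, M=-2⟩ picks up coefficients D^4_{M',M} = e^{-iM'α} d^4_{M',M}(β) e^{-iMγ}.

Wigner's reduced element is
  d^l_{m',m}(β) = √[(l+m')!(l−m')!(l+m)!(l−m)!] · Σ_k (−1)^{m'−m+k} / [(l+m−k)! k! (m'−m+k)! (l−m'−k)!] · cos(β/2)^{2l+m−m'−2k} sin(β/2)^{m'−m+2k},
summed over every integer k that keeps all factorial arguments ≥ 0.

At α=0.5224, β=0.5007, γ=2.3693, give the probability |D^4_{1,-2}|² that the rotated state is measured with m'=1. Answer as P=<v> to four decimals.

P=0.0275

D^4_{1,-2}(0.5224,0.5007,2.3693) = e^{-i·1·0.5224}·d^4_{1,-2}(0.5007)·e^{-i·-2·2.3693}. Compute d first:
Half-angle: c=0.968826, s=0.247743. N=√(120·6·2·720)=1018.233765
The bounds max(0,m−m')=0 and min(l+m,l−m')=2 give 3 terms
  k=0: (−1)^3·1018.2338/(72)·0.9688^5·0.2477^3 = -0.183547
  k=1: (−1)^4·1018.2338/(48)·0.9688^3·0.2477^5 = +0.018003
  k=2: (−1)^5·1018.2338/(240)·0.9688^1·0.2477^7 = -0.000235
d^4_{1,-2}(0.5007) = -0.183547 +0.018003 -0.000235 = -0.165779
|D^4_{1,-2}|² = |d^4_{1,-2}(β)|² = (-0.165779)² = 0.027483 (the z-rotation phases have unit modulus)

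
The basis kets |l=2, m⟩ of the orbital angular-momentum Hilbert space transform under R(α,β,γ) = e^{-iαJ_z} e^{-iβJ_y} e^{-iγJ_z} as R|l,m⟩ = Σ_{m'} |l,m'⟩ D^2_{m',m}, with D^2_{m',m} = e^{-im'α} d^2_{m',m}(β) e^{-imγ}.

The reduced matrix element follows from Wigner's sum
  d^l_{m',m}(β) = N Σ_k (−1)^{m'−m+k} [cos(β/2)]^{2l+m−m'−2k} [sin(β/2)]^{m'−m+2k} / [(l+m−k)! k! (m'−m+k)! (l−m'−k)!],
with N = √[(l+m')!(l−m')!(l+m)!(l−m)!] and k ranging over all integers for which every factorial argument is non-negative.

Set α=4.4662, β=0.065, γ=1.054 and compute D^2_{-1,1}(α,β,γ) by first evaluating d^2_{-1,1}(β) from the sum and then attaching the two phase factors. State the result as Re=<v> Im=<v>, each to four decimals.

Re=-0.0030 Im=-0.0008

First d^2_{-1,1}(β=0.065), then the phase factors e^{-i(-1)α} and e^{-i(1)γ}:
Half-angle: c=0.999472, s=0.032494. N=√(1·6·6·1)=6.000000
Admissible k: 2..3 (factorial args all ≥0)
  k=2: (−1)^0·6.0000/(2)·0.9995^2·0.0325^2 = +0.003164
  k=3: (−1)^1·6.0000/(6)·0.9995^0·0.0325^4 = -0.000001
d^2_{-1,1}(0.065) = +0.003164 -0.000001 = +0.003163
D = (-0.243710-0.969848i)·(+0.003163)·(+0.494097-0.869407i) = -0.003048-0.000846i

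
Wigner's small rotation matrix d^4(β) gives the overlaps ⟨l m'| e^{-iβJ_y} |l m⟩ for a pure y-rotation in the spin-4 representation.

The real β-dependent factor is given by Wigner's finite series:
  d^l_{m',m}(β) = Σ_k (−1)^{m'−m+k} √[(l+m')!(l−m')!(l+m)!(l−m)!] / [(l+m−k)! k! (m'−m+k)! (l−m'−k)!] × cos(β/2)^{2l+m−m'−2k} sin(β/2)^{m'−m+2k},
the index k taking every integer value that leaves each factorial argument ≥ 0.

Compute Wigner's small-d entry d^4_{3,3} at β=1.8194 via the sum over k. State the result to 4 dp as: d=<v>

d=-0.2134

d^4_{3,3}(β=1.8194) via Wigner's sum:
Half-angle: c=0.613983, s=0.789320. N=√(5040·1·5040·1)=5040.000000
k: max(0,(3)−(3))=0 … min(4+(3),4−(3))=1
  k=0: (−1)^0·5040.0000/(5040)·0.6140^8·0.7893^0 = +0.020195
  k=1: (−1)^1·5040.0000/(720)·0.6140^6·0.7893^2 = -0.233636
d^4_{3,3}(1.8194) = +0.020195 -0.233636 = -0.213441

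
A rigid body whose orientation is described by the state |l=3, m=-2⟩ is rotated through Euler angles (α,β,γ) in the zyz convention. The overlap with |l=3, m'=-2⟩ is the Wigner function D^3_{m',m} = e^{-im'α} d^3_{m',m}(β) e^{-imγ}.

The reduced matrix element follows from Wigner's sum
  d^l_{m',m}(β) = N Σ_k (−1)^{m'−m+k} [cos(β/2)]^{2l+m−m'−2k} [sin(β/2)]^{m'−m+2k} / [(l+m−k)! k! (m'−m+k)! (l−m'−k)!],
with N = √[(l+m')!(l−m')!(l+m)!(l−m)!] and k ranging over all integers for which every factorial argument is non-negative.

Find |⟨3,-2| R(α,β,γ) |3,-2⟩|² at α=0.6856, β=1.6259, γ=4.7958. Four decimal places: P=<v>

Split into d^3_{-2,-2}(β=1.6259) × two z-phases.
c=cos(1.6259/2)=0.687359, s=sin(1.6259/2)=0.726318; N=√[1·120·1·120]=120.000000
k∈{0,1} keeps every argument non-negative
  k=0: (−1)^0·120.0000/(120)·0.6874^6·0.7263^0 = +0.105463
  k=1: (−1)^1·120.0000/(24)·0.6874^4·0.7263^2 = -0.588786
d^3_{-2,-2}(1.6259) = +0.105463 -0.588786 = -0.483323
|D^3_{-2,-2}|² = |d^3_{-2,-2}(β)|² = (-0.483323)² = 0.233601 (the z-rotation phases have unit modulus)

P=0.2336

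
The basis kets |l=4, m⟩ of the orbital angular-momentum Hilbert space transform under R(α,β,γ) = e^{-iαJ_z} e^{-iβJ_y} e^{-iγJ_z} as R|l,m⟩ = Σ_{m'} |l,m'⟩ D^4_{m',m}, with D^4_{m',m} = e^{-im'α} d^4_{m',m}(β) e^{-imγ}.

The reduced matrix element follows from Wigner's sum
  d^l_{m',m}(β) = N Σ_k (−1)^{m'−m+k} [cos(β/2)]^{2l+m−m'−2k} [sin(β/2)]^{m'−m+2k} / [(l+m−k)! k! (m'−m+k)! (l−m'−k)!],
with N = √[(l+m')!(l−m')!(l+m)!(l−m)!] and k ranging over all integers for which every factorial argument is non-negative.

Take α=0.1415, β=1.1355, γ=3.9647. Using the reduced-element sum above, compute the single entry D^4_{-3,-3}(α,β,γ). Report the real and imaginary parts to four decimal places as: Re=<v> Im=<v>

Re=-0.4573 Im=0.1157

First d^4_{-3,-3}(β=1.1355), then the phase factors e^{-i(-3)α} and e^{-i(-3)γ}:
c=cos(1.1355/2)=0.843113, s=sin(1.1355/2)=0.537736; N=√[1·5040·1·5040]=5040.000000
The bounds max(0,m−m')=0 and min(l+m,l−m')=1 give 2 terms
  k=0: (−1)^0·5040.0000/(5040)·0.8431^8·0.5377^0 = +0.255321
  k=1: (−1)^1·5040.0000/(720)·0.8431^6·0.5377^2 = -0.727029
d^4_{-3,-3}(1.1355) = +0.255321 -0.727029 = -0.471708
Attach z-rotation phases: D = e^{-i(-3)(0.1415)}·(-0.471708)·e^{-i(-3)(3.9647)} = -0.457303+0.115683i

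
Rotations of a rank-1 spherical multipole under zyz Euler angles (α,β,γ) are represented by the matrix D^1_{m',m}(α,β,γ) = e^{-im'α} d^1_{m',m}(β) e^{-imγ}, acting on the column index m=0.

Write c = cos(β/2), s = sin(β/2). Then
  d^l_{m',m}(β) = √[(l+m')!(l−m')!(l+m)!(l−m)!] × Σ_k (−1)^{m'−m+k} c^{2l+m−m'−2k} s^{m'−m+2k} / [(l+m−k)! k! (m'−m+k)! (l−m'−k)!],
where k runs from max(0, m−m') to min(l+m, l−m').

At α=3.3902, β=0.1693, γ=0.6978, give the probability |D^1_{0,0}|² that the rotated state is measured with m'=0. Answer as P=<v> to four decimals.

D^1_{0,0}(3.3902,0.1693,0.6978) = e^{-i·0·3.3902}·d^1_{0,0}(0.1693)·e^{-i·0·0.6978}. Compute d first:
Half-angle: c=0.996419, s=0.084549. N=√(1·1·1·1)=1.000000
The bounds max(0,m−m')=0 and min(l+m,l−m')=1 give 2 terms
  k=0: (−1)^0·1.0000/(1)·0.9964^2·0.0845^0 = +0.992851
  k=1: (−1)^1·1.0000/(1)·0.9964^0·0.0845^2 = -0.007149
d^1_{0,0}(0.1693) = +0.992851 -0.007149 = +0.985703
|D^1_{0,0}|² = |d^1_{0,0}(β)|² = (+0.985703)² = 0.971610 (the z-rotation phases have unit modulus)

P=0.9716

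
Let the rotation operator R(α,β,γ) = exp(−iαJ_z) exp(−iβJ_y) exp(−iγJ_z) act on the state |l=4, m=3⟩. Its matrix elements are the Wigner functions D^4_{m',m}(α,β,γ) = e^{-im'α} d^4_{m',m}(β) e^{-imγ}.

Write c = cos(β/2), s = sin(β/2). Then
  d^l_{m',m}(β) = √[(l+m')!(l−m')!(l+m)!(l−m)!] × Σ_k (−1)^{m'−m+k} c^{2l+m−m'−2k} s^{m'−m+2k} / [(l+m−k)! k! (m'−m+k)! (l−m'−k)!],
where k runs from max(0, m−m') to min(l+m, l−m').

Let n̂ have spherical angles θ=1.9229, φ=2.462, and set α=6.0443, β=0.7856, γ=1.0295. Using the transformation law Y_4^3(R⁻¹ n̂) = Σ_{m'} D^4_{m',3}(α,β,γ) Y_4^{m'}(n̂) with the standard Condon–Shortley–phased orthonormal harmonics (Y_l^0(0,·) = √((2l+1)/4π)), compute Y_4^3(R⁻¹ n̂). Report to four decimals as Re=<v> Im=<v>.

Re=-0.1282 Im=-0.1002

Need the full column D^4_{m',3} for m'=−4..4 at α=6.0443, β=0.7856, γ=1.0295.
cos(β/2)=0.923841, sin(β/2)=0.382777
d^4_{-4,3}: single k=7 term ⇒ +0.003146;  D = -0.001950+0.002469i
d^4_{-3,3}: k∈[6..7] ⇒ +0.018792 -0.000461 = +0.018331;  D = -0.014441+0.011290i
d^4_{-2,3}: k∈[5..6] ⇒ +0.072728 -0.004162 = +0.068567;  D = -0.062476+0.028251i
d^4_{-1,3}: k∈[4..5] ⇒ +0.206866 -0.021308 = +0.185558;  D = -0.182365+0.034277i
d^4_{0,3}: k∈[3..4] ⇒ +0.446567 -0.076662 = +0.369904;  D = -0.369383-0.019630i
d^4_{1,3}: k∈[2..3] ⇒ +0.723010 -0.206866 = +0.516144;  D = -0.494299-0.148570i
d^4_{2,3}: k∈[1..2] ⇒ +0.822602 -0.423650 = +0.398952;  D = -0.344044-0.201980i
d^4_{3,3}: k∈[0..1] ⇒ +0.530613 -0.637635 = -0.107022;  D = +0.076851+0.074483i
d^4_{4,3}: single k=0 term ⇒ -0.621829;  D = +0.331445+0.526132i
Y_4^{m'}(θ=1.9229,φ=2.462) and Σ D·Y over m':
  (-0.0019+0.0025i)·(-0.3132+0.1411i)  (-0.0144+0.0113i)·(-0.1610+0.3186i)  (-0.0625+0.0283i)·(-0.0104-0.0482i)  (-0.1824+0.0343i)·(-0.2582-0.2086i)  (-0.3694-0.0196i)·(-0.0077+0.0000i)  (-0.4943-0.1486i)·(+0.2582-0.2086i)  (-0.3440-0.2020i)·(-0.0104+0.0482i)  (+0.0769+0.0745i)·(+0.1610+0.3186i)  (+0.3314+0.5261i)·(-0.3132-0.1411i)
Y_4^3(R⁻¹ n̂) = -0.128154-0.100225i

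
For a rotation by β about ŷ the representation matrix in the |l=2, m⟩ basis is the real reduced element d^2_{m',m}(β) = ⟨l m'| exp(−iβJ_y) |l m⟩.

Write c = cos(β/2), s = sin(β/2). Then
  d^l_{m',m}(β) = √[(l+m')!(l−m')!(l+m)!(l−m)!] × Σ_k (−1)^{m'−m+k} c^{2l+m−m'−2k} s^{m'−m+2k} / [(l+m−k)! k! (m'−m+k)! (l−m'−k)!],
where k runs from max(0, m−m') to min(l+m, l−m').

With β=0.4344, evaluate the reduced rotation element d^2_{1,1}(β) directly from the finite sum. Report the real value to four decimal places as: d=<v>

d^2_{1,1}(β=0.4344) via Wigner's sum:
c=cos(0.4344/2)=0.976505, s=sin(0.4344/2)=0.215496; N=√[6·1·6·1]=6.000000
k∈{0,1} keeps every argument non-negative
  k=0: (−1)^0·6.0000/(6)·0.9765^4·0.2155^0 = +0.909279
  k=1: (−1)^1·6.0000/(2)·0.9765^2·0.2155^2 = -0.132846
d^2_{1,1}(0.4344) = +0.909279 -0.132846 = +0.776433

d=0.7764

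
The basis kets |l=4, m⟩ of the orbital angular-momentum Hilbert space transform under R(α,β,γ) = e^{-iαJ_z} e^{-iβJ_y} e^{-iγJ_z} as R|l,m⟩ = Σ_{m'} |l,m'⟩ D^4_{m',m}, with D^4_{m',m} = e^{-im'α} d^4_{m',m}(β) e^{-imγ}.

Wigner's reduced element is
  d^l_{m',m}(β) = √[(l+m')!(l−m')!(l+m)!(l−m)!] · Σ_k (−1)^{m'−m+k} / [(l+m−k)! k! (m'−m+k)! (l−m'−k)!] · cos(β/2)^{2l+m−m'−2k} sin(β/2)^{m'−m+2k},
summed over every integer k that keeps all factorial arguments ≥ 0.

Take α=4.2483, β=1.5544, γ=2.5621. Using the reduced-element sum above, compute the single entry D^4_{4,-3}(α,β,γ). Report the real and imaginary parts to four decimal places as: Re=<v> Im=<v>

D^4_{4,-3}(4.2483,1.5544,2.5621) = e^{-i·4·4.2483}·d^4_{4,-3}(1.5544)·e^{-i·-3·2.5621}. Compute d first:
With c≡cos(β/2)=0.712880 and s≡sin(β/2)=0.701286, N=[40320·1·1·5040]^{1/2}=14255.272709
k∈{0} keeps every argument non-negative
  k=0: (−1)^7·14255.2727/(5040)·0.7129^1·0.7013^7 = -0.168201
d^4_{4,-3}(1.5544) = -0.168201
Phases: e^{-i·(4)·4.2483}=-0.281694+0.959504i, e^{-i·(-3)·2.5621}=+0.166897+0.985974i ⇒ D=+0.167034+0.019781i

Re=0.1670 Im=0.0198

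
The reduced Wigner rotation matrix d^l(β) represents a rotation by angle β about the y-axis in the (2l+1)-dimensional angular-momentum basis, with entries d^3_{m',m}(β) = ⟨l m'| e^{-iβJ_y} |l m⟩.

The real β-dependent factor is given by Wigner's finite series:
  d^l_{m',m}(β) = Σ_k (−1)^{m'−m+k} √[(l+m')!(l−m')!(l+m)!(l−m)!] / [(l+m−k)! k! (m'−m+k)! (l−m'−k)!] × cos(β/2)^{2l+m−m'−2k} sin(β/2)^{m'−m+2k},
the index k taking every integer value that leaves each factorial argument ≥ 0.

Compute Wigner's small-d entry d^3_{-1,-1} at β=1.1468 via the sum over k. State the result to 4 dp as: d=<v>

d^3_{-1,-1}(β=1.1468) via Wigner's sum:
c=cos(1.1468/2)=0.840061, s=sin(1.1468/2)=0.542491; N=√[2·24·2·24]=48.000000
k: max(0,(-1)−(-1))=0 … min(3+(-1),3−(-1))=2
  k=0: (−1)^0·48.0000/(48)·0.8401^6·0.5425^0 = +0.351452
  k=1: (−1)^1·48.0000/(6)·0.8401^4·0.5425^2 = -1.172519
  k=2: (−1)^2·48.0000/(8)·0.8401^2·0.5425^4 = +0.366729
d^3_{-1,-1}(1.1468) = +0.351452 -1.172519 +0.366729 = -0.454338

d=-0.4543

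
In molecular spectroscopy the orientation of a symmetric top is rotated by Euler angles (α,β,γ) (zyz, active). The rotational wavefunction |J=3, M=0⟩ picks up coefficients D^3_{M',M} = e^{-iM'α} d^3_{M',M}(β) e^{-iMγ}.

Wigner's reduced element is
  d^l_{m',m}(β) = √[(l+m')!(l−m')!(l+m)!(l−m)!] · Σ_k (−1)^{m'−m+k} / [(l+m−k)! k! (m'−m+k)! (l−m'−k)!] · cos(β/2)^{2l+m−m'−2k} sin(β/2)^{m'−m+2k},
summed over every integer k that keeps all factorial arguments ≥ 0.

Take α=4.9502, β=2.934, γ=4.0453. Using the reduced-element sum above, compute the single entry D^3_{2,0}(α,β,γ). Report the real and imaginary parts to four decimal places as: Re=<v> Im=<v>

First d^3_{2,0}(β=2.934), then the phase factors e^{-i(2)α} and e^{-i(0)γ}:
With c≡cos(β/2)=0.103610 and s≡sin(β/2)=0.994618, N=[120·1·6·6]^{1/2}=65.726707
The bounds max(0,m−m')=0 and min(l+m,l−m')=1 give 2 terms
  k=0: (−1)^2·65.7267/(12)·0.1036^4·0.9946^2 = +0.000624
  k=1: (−1)^3·65.7267/(12)·0.1036^2·0.9946^4 = -0.057543
d^3_{2,0}(2.934) = +0.000624 -0.057543 = -0.056918
D = (-0.889008+0.457892i)·(-0.056918)·(+1.000000+0.000000i) = +0.050601-0.026062i

Re=0.0506 Im=-0.0261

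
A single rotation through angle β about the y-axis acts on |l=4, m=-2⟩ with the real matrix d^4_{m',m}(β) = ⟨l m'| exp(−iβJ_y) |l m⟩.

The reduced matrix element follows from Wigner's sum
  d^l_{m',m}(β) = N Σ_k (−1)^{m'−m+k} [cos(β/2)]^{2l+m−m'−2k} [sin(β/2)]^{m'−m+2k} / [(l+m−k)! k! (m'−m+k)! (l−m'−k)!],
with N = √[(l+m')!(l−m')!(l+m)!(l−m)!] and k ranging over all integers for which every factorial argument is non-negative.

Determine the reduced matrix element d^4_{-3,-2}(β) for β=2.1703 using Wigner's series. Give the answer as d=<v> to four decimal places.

d=-0.1561

d^4_{-3,-2}(β=2.1703) via Wigner's sum:
c=cos(2.1703/2)=0.466780, s=sin(2.1703/2)=0.884373; N=√[1·5040·2·720]=2693.993318
k∈{1,2} keeps every argument non-negative
  k=1: (−1)^0·2693.9933/(720)·0.4668^7·0.8844^1 = +0.015977
  k=2: (−1)^1·2693.9933/(240)·0.4668^5·0.8844^3 = -0.172050
d^4_{-3,-2}(2.1703) = +0.015977 -0.172050 = -0.156073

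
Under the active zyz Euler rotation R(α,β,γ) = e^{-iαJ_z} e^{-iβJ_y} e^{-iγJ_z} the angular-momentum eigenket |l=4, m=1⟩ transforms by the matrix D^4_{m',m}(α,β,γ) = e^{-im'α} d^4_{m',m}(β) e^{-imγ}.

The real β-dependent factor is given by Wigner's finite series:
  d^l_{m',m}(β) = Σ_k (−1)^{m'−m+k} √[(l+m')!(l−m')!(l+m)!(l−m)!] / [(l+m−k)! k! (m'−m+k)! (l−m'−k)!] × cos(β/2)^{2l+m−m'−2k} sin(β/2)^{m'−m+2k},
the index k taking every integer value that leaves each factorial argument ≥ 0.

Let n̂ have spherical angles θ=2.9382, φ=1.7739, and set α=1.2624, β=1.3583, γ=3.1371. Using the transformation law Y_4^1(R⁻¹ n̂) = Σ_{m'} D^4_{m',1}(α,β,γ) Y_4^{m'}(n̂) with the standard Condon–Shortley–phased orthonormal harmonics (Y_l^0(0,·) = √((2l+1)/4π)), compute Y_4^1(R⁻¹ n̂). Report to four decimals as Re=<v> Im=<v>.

Re=0.0484 Im=0.0050

Need the full column D^4_{m',1} for m'=−4..4 at α=1.2624, β=1.3583, γ=3.1371.
cos(β/2)=0.778107, sin(β/2)=0.628132
d^4_{-4,1}: single k=5 term ⇒ +0.344720;  D = -0.115513+0.324790i
d^4_{-3,1}: k∈[4..5] ⇒ +0.754883 -0.295157 = +0.459725;  D = +0.365952+0.278256i
d^4_{-2,1}: k∈[3..5] ⇒ +0.999687 -0.977188 +0.127359 = +0.149858;  D = +0.122633-0.086131i
d^4_{-1,1}: k∈[2..5] ⇒ +0.875664 -1.711913 +0.557795 -0.024233 = -0.302687;  D = +0.090578+0.288817i
d^4_{0,1}: k∈[1..4] ⇒ +0.485111 -1.896772 +1.236056 -0.134249 = -0.309854;  D = +0.309851+0.001392i
d^4_{1,1}: k∈[0..3] ⇒ +0.134374 -1.313495 +1.711913 -0.371863 = +0.160928;  D = -0.049535+0.153114i
d^4_{2,1}: k∈[0..2] ⇒ -0.460216 +1.499530 -0.651459 = +0.387855;  D = +0.315377+0.225763i
d^4_{3,1}: k∈[0..1] ⇒ +0.695036 -0.754883 = -0.059846;  D = -0.047962+0.035793i
d^4_{4,1}: single k=0 term ⇒ -0.528984;  D = +0.172773+0.499974i
Y_4^{m'}(θ=2.9382,φ=1.7739) and Σ D·Y over m':
  (-0.1155+0.3248i)·(+0.0005-0.0005i)  (+0.3660+0.2783i)·(-0.0058-0.0083i)  (+0.1226-0.0861i)·(-0.0716+0.0308i)  (+0.0906+0.2888i)·(+0.0701+0.3405i)  (+0.3099+0.0014i)·(+0.6798+0.0000i)  (-0.0495+0.1531i)·(-0.0701+0.3405i)  (+0.3154+0.2258i)·(-0.0716-0.0308i)  (-0.0480+0.0358i)·(+0.0058-0.0083i)  (+0.1728+0.5000i)·(+0.0005+0.0005i)
Y_4^1(R⁻¹ n̂) = +0.048363+0.005028i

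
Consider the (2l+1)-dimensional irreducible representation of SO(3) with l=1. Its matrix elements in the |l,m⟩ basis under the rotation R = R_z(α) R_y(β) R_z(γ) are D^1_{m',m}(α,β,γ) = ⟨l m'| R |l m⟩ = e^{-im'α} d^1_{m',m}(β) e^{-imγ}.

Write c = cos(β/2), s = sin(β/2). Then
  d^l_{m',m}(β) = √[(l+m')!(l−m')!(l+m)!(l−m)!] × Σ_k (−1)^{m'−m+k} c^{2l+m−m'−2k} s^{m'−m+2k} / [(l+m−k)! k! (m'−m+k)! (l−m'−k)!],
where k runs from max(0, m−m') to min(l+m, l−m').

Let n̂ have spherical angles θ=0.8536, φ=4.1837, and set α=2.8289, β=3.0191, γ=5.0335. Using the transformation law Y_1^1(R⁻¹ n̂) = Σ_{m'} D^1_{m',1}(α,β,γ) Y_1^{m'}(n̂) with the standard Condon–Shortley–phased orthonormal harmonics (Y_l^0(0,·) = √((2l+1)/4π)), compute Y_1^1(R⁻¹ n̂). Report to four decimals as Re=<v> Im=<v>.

Re=0.2676 Im=-0.0014

Need the full column D^1_{m',1} for m'=−1..1 at α=2.8289, β=3.0191, γ=5.0335.
cos(β/2)=0.061208, sin(β/2)=0.998125
d^1_{-1,1}: single k=2 term ⇒ +0.996254;  D = -0.589995-0.802762i
d^1_{0,1}: single k=1 term ⇒ +0.086399;  D = +0.027269+0.081983i
d^1_{1,1}: single k=0 term ⇒ +0.003746;  D = -0.000032-0.003746i
Y_1^{m'}(θ=0.8536,φ=4.1837) and Σ D·Y over m':
  (-0.5900-0.8028i)·(-0.1313+0.2248i)  (+0.0273+0.0820i)·(+0.3211+0.0000i)  (-0.0000-0.0037i)·(+0.1313+0.2248i)
Y_1^1(R⁻¹ n̂) = +0.267570-0.001388i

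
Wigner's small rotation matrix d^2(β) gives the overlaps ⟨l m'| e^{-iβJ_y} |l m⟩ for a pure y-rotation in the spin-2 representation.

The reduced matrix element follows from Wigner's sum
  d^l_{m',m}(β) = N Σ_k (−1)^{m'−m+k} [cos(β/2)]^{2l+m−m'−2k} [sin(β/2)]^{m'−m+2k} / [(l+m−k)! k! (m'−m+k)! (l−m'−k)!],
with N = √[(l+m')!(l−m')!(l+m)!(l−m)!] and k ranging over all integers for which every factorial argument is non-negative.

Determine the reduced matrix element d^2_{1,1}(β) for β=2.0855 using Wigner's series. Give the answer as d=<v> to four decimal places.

d^2_{1,1}(β=2.0855) via Wigner's sum:
c=cos(2.0855/2)=0.503847, s=sin(2.0855/2)=0.863793; N=√[6·1·6·1]=6.000000
The bounds max(0,m−m')=0 and min(l+m,l−m')=1 give 2 terms
  k=0: (−1)^0·6.0000/(6)·0.5038^4·0.8638^0 = +0.064446
  k=1: (−1)^1·6.0000/(2)·0.5038^2·0.8638^2 = -0.568248
d^2_{1,1}(2.0855) = +0.064446 -0.568248 = -0.503802

d=-0.5038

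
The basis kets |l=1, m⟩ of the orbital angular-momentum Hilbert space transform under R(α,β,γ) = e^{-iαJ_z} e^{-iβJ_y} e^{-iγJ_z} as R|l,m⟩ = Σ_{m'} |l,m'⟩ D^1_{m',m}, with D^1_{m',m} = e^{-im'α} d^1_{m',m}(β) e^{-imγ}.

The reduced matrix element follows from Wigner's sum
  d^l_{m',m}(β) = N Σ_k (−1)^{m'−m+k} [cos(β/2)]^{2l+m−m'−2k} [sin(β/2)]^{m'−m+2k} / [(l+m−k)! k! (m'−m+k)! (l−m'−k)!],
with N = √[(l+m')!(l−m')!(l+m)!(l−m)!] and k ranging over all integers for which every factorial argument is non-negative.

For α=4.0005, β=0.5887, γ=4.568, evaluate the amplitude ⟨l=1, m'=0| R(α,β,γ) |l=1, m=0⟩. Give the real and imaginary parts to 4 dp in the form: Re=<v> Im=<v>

Re=0.8317 Im=0.0000

D^1_{0,0}(4.0005,0.5887,4.568) = e^{-i·0·4.0005}·d^1_{0,0}(0.5887)·e^{-i·0·4.568}. Compute d first:
With c≡cos(β/2)=0.956991 and s≡sin(β/2)=0.290118, N=[1·1·1·1]^{1/2}=1.000000
k: max(0,(0)−(0))=0 … min(1+(0),1−(0))=1
  k=0: (−1)^0·1.0000/(1)·0.9570^2·0.2901^0 = +0.915832
  k=1: (−1)^1·1.0000/(1)·0.9570^0·0.2901^2 = -0.084168
d^1_{0,0}(0.5887) = +0.915832 -0.084168 = +0.831663
Phases: e^{-i·(0)·4.0005}=+1.000000+0.000000i, e^{-i·(0)·4.568}=+1.000000+0.000000i ⇒ D=+0.831663+0.000000i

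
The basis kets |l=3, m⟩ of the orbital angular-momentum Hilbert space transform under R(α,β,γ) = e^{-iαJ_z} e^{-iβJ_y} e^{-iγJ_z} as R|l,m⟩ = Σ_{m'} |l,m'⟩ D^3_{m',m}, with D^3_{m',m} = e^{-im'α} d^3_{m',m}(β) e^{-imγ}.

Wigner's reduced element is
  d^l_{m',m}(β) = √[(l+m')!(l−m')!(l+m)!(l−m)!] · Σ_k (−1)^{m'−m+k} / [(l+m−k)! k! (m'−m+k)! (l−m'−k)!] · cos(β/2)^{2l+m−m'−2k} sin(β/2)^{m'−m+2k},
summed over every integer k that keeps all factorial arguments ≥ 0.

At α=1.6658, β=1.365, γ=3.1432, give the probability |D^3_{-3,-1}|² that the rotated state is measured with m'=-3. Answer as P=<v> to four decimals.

P=0.3122

D^3_{-3,-1}(1.6658,1.365,3.1432) = e^{-i·-3·1.6658}·d^3_{-3,-1}(1.365)·e^{-i·-1·3.1432}. Compute d first:
c=cos(1.365/2)=0.775998, s=sin(1.365/2)=0.630735; N=√[1·720·2·24]=185.903201
Admissible k: 2..2 (factorial args all ≥0)
  k=2: (−1)^0·185.9032/(48)·0.7760^4·0.6307^2 = +0.558705
d^3_{-3,-1}(1.365) = +0.558705
|D^3_{-3,-1}|² = |d^3_{-3,-1}(β)|² = (+0.558705)² = 0.312151 (the z-rotation phases have unit modulus)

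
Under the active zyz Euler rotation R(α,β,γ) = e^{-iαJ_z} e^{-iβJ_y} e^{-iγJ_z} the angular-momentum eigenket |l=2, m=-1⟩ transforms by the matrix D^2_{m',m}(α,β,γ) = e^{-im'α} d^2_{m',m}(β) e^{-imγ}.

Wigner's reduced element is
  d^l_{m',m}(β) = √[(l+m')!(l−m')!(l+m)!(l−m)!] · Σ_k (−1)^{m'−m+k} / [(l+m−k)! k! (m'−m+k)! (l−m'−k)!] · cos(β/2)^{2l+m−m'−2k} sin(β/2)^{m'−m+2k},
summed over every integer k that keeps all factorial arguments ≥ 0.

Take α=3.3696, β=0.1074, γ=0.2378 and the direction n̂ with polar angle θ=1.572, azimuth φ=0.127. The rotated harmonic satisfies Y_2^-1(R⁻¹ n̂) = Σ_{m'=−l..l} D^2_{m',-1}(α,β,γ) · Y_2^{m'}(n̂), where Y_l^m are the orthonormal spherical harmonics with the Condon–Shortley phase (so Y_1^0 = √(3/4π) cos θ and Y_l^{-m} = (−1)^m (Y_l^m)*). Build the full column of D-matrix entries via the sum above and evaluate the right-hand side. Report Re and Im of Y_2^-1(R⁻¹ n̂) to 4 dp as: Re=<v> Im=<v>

Re=0.0781 Im=0.0276

Need the full column D^2_{m',-1} for m'=−2..2 at α=3.3696, β=0.1074, γ=0.2378.
cos(β/2)=0.998559, sin(β/2)=0.053674
d^2_{-2,-1}: single k=1 term ⇒ +0.106885;  D = +0.082174+0.068350i
d^2_{-1,-1}: k∈[0..1] ⇒ +0.994246 -0.008618 = +0.985629;  D = -0.880619-0.442689i
d^2_{0,-1}: k∈[0..1] ⇒ -0.130907 +0.000378 = -0.130528;  D = -0.126855-0.030748i
d^2_{1,-1}: k∈[0..1] ⇒ +0.008618 -0.000008 = +0.008610;  D = -0.008609-0.000084i
d^2_{2,-1}: single k=0 term ⇒ -0.000309;  D = -0.000301+0.000067i
Y_2^{m'}(θ=1.572,φ=0.127) and Σ D·Y over m':
  (+0.0822+0.0684i)·(+0.3739-0.0971i)  (-0.8806-0.4427i)·(-0.0009+0.0001i)  (-0.1269-0.0307i)·(-0.3154+0.0000i)  (-0.0086-0.0001i)·(+0.0009+0.0001i)  (-0.0003+0.0001i)·(+0.3739+0.0971i)
Y_2^-1(R⁻¹ n̂) = +0.078104+0.027576i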